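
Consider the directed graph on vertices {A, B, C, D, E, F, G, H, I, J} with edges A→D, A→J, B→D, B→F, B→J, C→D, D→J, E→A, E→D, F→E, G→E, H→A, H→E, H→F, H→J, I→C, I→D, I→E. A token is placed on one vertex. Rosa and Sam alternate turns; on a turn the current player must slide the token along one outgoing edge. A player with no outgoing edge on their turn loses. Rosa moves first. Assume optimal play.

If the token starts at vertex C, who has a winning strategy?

Sam wins.

Compute win/loss labels from the base case upward. A position with no move is L. Any other position is W if it can reach an L in one move, else L.
Every edge goes from a vertex to one that appears earlier in the order J, D, A, E, G, F, H, B, C, I, so processing vertices in that order labels each vertex after all of its successors.
J: no outgoing edge → L
D: reaches L-position J → W
A: reaches L-position J → W
E: only reaches A(W), D(W), all W → L
G: reaches L-position E → W
F: reaches L-position E → W
H: reaches L-position E → W
B: reaches L-position J → W
C: only reaches D(W), which is W → L
I: reaches L-position C → W
The starting position C is L: whatever Rosa does, the opponent receives a W position.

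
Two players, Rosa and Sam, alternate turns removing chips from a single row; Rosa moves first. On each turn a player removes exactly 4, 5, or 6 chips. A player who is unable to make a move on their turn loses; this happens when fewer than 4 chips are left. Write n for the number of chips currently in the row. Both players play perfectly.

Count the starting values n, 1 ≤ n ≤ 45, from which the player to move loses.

Label each position W (a win for the player to move) or L (a loss). A position with no legal move is L; any other position is W exactly when some move reaches an L, and L when every move reaches a W.
n=0: no move → L
n=1: no move → L
n=2: no move → L
n=3: no move → L
n=4: can move to 0, which is L ⇒ W
n=5: can move to 1, which is L ⇒ W
n=6: can move to 2, which is L ⇒ W
n=7: can move to 3, which is L ⇒ W
n=8: can move to 3, which is L ⇒ W
n=9: can move to 3, which is L ⇒ W
n=10: moves to 6(W), 5(W), 4(W); every one is W ⇒ L
n=11: moves to 7(W), 6(W), 5(W); every one is W ⇒ L
n=12: moves to 8(W), 7(W), 6(W); every one is W ⇒ L
n=13: moves to 9(W), 8(W), 7(W); every one is W ⇒ L
n=14: can move to 10, which is L ⇒ W
n=15: can move to 11, which is L ⇒ W
n=16: can move to 12, which is L ⇒ W
n=17: can move to 13, which is L ⇒ W
n=18: can move to 13, which is L ⇒ W
n=19: can move to 13, which is L ⇒ W
n=20: moves to 16(W), 15(W), 14(W); every one is W ⇒ L
n=21: moves to 17(W), 16(W), 15(W); every one is W ⇒ L
n=22: moves to 18(W), 17(W), 16(W); every one is W ⇒ L
n=23: moves to 19(W), 18(W), 17(W); every one is W ⇒ L
n=24: can move to 20, which is L ⇒ W
n=25: can move to 21, which is L ⇒ W
n=26: can move to 22, which is L ⇒ W
n=27: can move to 23, which is L ⇒ W
n=28: can move to 23, which is L ⇒ W
n=29: can move to 23, which is L ⇒ W
n=30: moves to 26(W), 25(W), 24(W); every one is W ⇒ L
n=31: moves to 27(W), 26(W), 25(W); every one is W ⇒ L
n=32: moves to 28(W), 27(W), 26(W); every one is W ⇒ L
n=33: moves to 29(W), 28(W), 27(W); every one is W ⇒ L
n=34: can move to 30, which is L ⇒ W
n=35: can move to 31, which is L ⇒ W
n=36: can move to 32, which is L ⇒ W
n=37: can move to 33, which is L ⇒ W
n=38: can move to 33, which is L ⇒ W
n=39: can move to 33, which is L ⇒ W
n=40: moves to 36(W), 35(W), 34(W); every one is W ⇒ L
n=41: moves to 37(W), 36(W), 35(W); every one is W ⇒ L
n=42: moves to 38(W), 37(W), 36(W); every one is W ⇒ L
n=43: moves to 39(W), 38(W), 37(W); every one is W ⇒ L
n=44: can move to 40, which is L ⇒ W
n=45: can move to 41, which is L ⇒ W
L entries with 1 ≤ n ≤ 45 (n=0 is outside the asked range and is not counted): n = 1, 2, 3, 10, 11, 12, 13, 20, 21, 22, 23, 30, 31, 32, 33, 40, 41, 42, 43; that makes 19.

19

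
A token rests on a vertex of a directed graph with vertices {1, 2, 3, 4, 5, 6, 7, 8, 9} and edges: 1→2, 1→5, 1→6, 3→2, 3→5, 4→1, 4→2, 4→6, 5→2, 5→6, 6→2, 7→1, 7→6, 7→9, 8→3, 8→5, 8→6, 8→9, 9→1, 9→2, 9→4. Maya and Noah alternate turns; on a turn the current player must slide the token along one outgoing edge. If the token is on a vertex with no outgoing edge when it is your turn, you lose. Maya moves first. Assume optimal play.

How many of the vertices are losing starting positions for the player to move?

Compute win/loss labels from the base case upward. A position with no move is L. Any other position is W if it can reach an L in one move, else L.
Every edge goes from a vertex to one that appears earlier in the order 2, 6, 5, 1, 4, 9, 7, 3, 8, so processing vertices in that order labels each vertex after all of its successors.
2: no outgoing edge → L
6: →2(L), so W
5: →2(L), so W
1: →2(L), so W
4: →2(L), so W
9: →2(L), so W
7: →9(W), 1(W), 6(W) — all W, so L
3: →2(L), so W
8: →3(W), 9(W), 5(W), 6(W) — all W, so L
The L vertices are 2, 7, 8; that is 3 in all.

3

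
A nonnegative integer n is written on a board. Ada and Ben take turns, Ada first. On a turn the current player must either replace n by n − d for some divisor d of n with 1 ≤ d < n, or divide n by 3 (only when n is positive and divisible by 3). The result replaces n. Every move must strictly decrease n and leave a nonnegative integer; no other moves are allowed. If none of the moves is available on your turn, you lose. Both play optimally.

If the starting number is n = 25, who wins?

Work bottom-up. With no move the player to move loses. Otherwise the position is W if at least one move leads to an L position for the opponent, and L if every move leads to a W.
n=0: no move → L
n=1: no move → L
n=2: →1(L), so W
n=3: →1(L), so W
n=4: →2(W), 3(W) — all W, so L
n=5: →4(L), so W
n=6: →4(L), so W
n=7: →6(W) only, which is W, so L
n=8: →4(L), so W
n=9: →3(W), 6(W), 8(W) — all W, so L
n=10: →9(L), so W
n=11: →10(W) only, which is W, so L
n=12: →4(L), so W
n=13: →12(W) only, which is W, so L
n=14: →7(L), so W
n=15: →5(W), 10(W), 12(W), 14(W) — all W, so L
n=16: →15(L), so W
n=17: →16(W) only, which is W, so L
n=18: →9(L), so W
n=19: →18(W) only, which is W, so L
n=20: →15(L), so W
n=21: →7(L), so W
n=22: →11(L), so W
n=23: →22(W) only, which is W, so L
n=24: →23(L), so W
n=25: →20(W), 24(W) — all W, so L
Every move from 25 reaches a W position, so the mover loses.

Ben wins.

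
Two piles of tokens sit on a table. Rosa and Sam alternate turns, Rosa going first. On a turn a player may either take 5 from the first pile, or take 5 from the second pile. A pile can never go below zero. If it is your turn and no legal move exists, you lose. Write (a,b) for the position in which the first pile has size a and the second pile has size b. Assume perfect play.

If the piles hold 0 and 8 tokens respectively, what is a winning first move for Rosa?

Use the standard recursion: the mover loses at a terminal position; elsewhere, the mover wins exactly when some move hands the opponent an L position.
No move ever increases a pile, so every position that can arise here has a ≤ 0 and b ≤ 8; it is enough to label the cells with 0 ≤ a ≤ 0 and 0 ≤ b ≤ 8.
Every move lowers a or b (never raises either), so fill the grid row by row in increasing a, and left to right within a row: each cell's successors are then already labelled.
      b=0  b=1  b=2  b=3  b=4  b=5  b=6  b=7  b=8
a=0:    L    L    L    L    L    W    W    W    W
Cells with no legal move (terminal, hence L): (0,0), (0,1), (0,2), (0,3), (0,4).
Every other cell has at least one move into one of the L cells above, so it is W.
From (0,8), the L positions reachable in one move are: (0,3).

Move to (0,3).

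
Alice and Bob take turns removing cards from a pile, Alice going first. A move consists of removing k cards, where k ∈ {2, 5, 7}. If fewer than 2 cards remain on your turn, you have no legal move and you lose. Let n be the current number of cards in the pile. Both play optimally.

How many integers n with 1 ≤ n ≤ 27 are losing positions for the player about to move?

Work bottom-up. With no move the player to move loses. Otherwise the position is W if at least one move leads to an L position for the opponent, and L if every move leads to a W.
n=0: no move → L
n=1: no move → L
n=2: reaches L-position 0 → W
n=3: reaches L-position 1 → W
n=4: only reaches 2(W), which is W → L
n=5: reaches L-position 0 → W
n=6: reaches L-position 4 → W
n=7: reaches L-position 0 → W
n=8: reaches L-position 1 → W
n=9: reaches L-position 4 → W
n=10: only reaches 8(W), 5(W), 3(W), all W → L
n=11: reaches L-position 4 → W
n=12: reaches L-position 10 → W
n=13: only reaches 11(W), 8(W), 6(W), all W → L
n=14: only reaches 12(W), 9(W), 7(W), all W → L
n=15: reaches L-position 13 → W
n=16: reaches L-position 14 → W
n=17: reaches L-position 10 → W
n=18: reaches L-position 13 → W
n=19: reaches L-position 14 → W
n=20: reaches L-position 13 → W
n=21: reaches L-position 14 → W
n=22: only reaches 20(W), 17(W), 15(W), all W → L
n=23: only reaches 21(W), 18(W), 16(W), all W → L
n=24: reaches L-position 22 → W
n=25: reaches L-position 23 → W
n=26: only reaches 24(W), 21(W), 19(W), all W → L
n=27: reaches L-position 22 → W
L entries with 1 ≤ n ≤ 27 (n=0 is outside the asked range and is not counted): n = 1, 4, 10, 13, 14, 22, 23, 26; that makes 8.

8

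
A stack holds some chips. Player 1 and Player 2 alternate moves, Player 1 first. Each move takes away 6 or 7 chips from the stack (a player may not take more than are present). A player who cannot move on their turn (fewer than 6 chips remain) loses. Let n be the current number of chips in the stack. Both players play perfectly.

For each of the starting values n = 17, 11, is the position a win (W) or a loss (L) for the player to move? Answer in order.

17: L, 11: W

Build the W/L table. Terminal = L. A non-terminal position is W if it has a move to some L; otherwise it is L.
n=0: no move → L
n=1: no move → L
n=2: no move → L
n=3: no move → L
n=4: no move → L
n=5: no move → L
n=6: reaches L-position 0 → W
n=7: reaches L-position 1 → W
n=8: reaches L-position 2 → W
n=9: reaches L-position 3 → W
n=10: reaches L-position 4 → W
n=11: reaches L-position 5 → W
n=12: reaches L-position 5 → W
n=13: only reaches 7(W), 6(W), all W → L
n=14: only reaches 8(W), 7(W), all W → L
n=15: only reaches 9(W), 8(W), all W → L
n=16: only reaches 10(W), 9(W), all W → L
n=17: only reaches 11(W), 10(W), all W → L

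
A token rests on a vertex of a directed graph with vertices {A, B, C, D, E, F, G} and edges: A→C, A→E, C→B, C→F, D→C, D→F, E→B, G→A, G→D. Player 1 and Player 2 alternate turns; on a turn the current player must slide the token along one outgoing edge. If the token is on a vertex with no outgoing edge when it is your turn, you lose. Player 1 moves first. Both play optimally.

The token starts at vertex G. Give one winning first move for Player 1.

Compute win/loss labels from the base case upward. A position with no move is L. Any other position is W if it can reach an L in one move, else L.
Every edge goes from a vertex to one that appears earlier in the order B, F, C, D, E, A, G, so processing vertices in that order labels each vertex after all of its successors.
B: no outgoing edge → L
F: no outgoing edge → L
C: reaches L-position F → W
D: reaches L-position F → W
E: reaches L-position B → W
A: only reaches E(W), C(W), all W → L
G: reaches L-position A → W
From G, the L positions reachable in one move are: A.

Move to A.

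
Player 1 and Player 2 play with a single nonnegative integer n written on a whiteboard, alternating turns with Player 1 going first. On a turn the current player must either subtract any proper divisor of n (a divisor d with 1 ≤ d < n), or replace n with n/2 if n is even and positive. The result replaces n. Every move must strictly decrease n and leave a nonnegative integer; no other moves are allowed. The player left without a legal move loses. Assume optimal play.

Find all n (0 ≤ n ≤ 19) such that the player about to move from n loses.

Positions with no move are L. A position that does have a move is losing for the player to move precisely when every available move leads to a winning position for the opponent. Fill in the labels:
n=0: no move → L
n=1: no move → L
n=2: reaches L-position 1 → W
n=3: only reaches 2(W), which is W → L
n=4: reaches L-position 3 → W
n=5: only reaches 4(W), which is W → L
n=6: reaches L-position 3 → W
n=7: only reaches 6(W), which is W → L
n=8: reaches L-position 7 → W
n=9: only reaches 6(W), 8(W), all W → L
n=10: reaches L-position 5 → W
n=11: only reaches 10(W), which is W → L
n=12: reaches L-position 9 → W
n=13: only reaches 12(W), which is W → L
n=14: reaches L-position 7 → W
n=15: only reaches 10(W), 12(W), 14(W), all W → L
n=16: reaches L-position 15 → W
n=17: only reaches 16(W), which is W → L
n=18: reaches L-position 9 → W
n=19: only reaches 18(W), which is W → L
Reading off the rows marked L gives the requested list; there are 11 such values of n.

0, 1, 3, 5, 7, 9, 11, 13, 15, 17, 19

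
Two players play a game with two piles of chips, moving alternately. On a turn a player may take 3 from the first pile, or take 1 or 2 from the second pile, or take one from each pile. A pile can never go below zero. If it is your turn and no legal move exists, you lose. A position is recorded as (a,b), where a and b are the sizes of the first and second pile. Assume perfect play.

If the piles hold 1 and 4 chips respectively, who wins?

Work bottom-up. With no move the player to move loses. Otherwise the position is W if at least one move leads to an L position for the opponent, and L if every move leads to a W.
No move ever increases a pile, so every position that can arise here has a ≤ 1 and b ≤ 4; it is enough to label the cells with 0 ≤ a ≤ 1 and 0 ≤ b ≤ 4.
Every move lowers a or b (never raises either), so fill the grid row by row in increasing a, and left to right within a row: each cell's successors are then already labelled.
      b=0  b=1  b=2  b=3  b=4
a=0:    L    W    W    L    W
a=1:    L    W    W    L    W
Cells with no legal move (terminal, hence L): (0,0), (1,0).
The remaining L cells, each justified by listing all of its moves:
(0,3): →(0,2)(W), (0,1)(W) — all W, so L
(1,3): →(1,2)(W), (1,1)(W), (0,2)(W) — all W, so L
Every other cell has at least one move into one of the L cells above, so it is W.
The starting position (1,4) is W: the player to move should move to (1,3), handing over an L position.

The first player wins.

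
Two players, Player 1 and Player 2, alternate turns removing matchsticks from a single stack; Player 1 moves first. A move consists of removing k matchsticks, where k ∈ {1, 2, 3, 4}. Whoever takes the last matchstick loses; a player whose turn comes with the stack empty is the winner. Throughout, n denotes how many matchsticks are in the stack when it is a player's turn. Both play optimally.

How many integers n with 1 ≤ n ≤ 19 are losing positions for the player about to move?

Build the W/L table. Terminal = W. A non-terminal position is W if it has a move to some L; otherwise it is L.
n=0: no move; the opponent has just taken the last matchstick and therefore loses → W
n=1: only reaches 0(W), which is W → L
n=2: reaches L-position 1 → W
n=3: reaches L-position 1 → W
n=4: reaches L-position 1 → W
n=5: reaches L-position 1 → W
n=6: only reaches 5(W), 4(W), 3(W), 2(W), all W → L
n=7: reaches L-position 6 → W
n=8: reaches L-position 6 → W
n=9: reaches L-position 6 → W
n=10: reaches L-position 6 → W
n=11: only reaches 10(W), 9(W), 8(W), 7(W), all W → L
n=12: reaches L-position 11 → W
n=13: reaches L-position 11 → W
n=14: reaches L-position 11 → W
n=15: reaches L-position 11 → W
n=16: only reaches 15(W), 14(W), 13(W), 12(W), all W → L
n=17: reaches L-position 16 → W
n=18: reaches L-position 16 → W
n=19: reaches L-position 16 → W
L entries with 1 ≤ n ≤ 19 (the range starts at n=1): n = 1, 6, 11, 16; that makes 4.

4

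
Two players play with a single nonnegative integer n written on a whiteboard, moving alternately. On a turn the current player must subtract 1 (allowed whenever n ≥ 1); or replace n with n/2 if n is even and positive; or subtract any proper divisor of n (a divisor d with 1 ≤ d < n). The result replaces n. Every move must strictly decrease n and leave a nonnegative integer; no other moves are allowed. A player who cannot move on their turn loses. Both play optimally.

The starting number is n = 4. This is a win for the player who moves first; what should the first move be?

Move to 2.

Label each position W (a win for the player to move) or L (a loss). A position with no legal move is L; any other position is W exactly when some move reaches an L, and L when every move reaches a W.
n=0: no move → L
n=1: can move to 0, which is L ⇒ W
n=2: the only move is to 1(W), a W ⇒ L
n=3: can move to 2, which is L ⇒ W
n=4: can move to 2, which is L ⇒ W
From 4, the L positions reachable in one move are: 2.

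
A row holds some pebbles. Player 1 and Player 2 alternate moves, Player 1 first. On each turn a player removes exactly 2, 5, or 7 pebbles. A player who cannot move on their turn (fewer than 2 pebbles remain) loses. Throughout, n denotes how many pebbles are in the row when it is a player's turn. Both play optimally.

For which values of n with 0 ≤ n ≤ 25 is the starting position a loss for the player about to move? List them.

Compute win/loss labels from the base case upward. A position with no move is L. Any other position is W if it can reach an L in one move, else L.
n=0: no move → L
n=1: no move → L
n=2: →0(L), so W
n=3: →1(L), so W
n=4: →2(W) only, which is W, so L
n=5: →0(L), so W
n=6: →4(L), so W
n=7: →0(L), so W
n=8: →1(L), so W
n=9: →4(L), so W
n=10: →8(W), 5(W), 3(W) — all W, so L
n=11: →4(L), so W
n=12: →10(L), so W
n=13: →11(W), 8(W), 6(W) — all W, so L
n=14: →12(W), 9(W), 7(W) — all W, so L
n=15: →13(L), so W
n=16: →14(L), so W
n=17: →10(L), so W
n=18: →13(L), so W
n=19: →14(L), so W
n=20: →13(L), so W
n=21: →14(L), so W
n=22: →20(W), 17(W), 15(W) — all W, so L
n=23: →21(W), 18(W), 16(W) — all W, so L
n=24: →22(L), so W
n=25: →23(L), so W
Reading off the rows marked L gives the requested list; there are 8 such values of n.

0, 1, 4, 10, 13, 14, 22, 23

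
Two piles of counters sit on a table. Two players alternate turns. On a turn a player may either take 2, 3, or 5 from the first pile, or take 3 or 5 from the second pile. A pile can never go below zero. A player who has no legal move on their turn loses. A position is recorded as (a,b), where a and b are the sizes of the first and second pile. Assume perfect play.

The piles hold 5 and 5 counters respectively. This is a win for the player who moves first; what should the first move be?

Use the standard recursion: the mover loses at a terminal position; elsewhere, the mover wins exactly when some move hands the opponent an L position.
No move ever increases a pile, so every position that can arise here has a ≤ 5 and b ≤ 5; it is enough to label the cells with 0 ≤ a ≤ 5 and 0 ≤ b ≤ 5.
Every move lowers a or b (never raises either), so fill the grid row by row in increasing a, and left to right within a row: each cell's successors are then already labelled.
      b=0  b=1  b=2  b=3  b=4  b=5
a=0:    L    L    L    W    W    W
a=1:    L    L    L    W    W    W
a=2:    W    W    W    L    L    L
a=3:    W    W    W    L    L    L
a=4:    W    W    W    W    W    W
a=5:    W    W    W    W    W    W
Cells with no legal move (terminal, hence L): (0,0), (0,1), (0,2), (1,0), (1,1), (1,2).
The remaining L cells, each justified by listing all of its moves:
(2,3): moves to (0,3)(W), (2,0)(W); every one is W ⇒ L
(2,4): moves to (0,4)(W), (2,1)(W); every one is W ⇒ L
(2,5): moves to (0,5)(W), (2,2)(W), (2,0)(W); every one is W ⇒ L
(3,3): moves to (1,3)(W), (0,3)(W), (3,0)(W); every one is W ⇒ L
(3,4): moves to (1,4)(W), (0,4)(W), (3,1)(W); every one is W ⇒ L
(3,5): moves to (1,5)(W), (0,5)(W), (3,2)(W), (3,0)(W); every one is W ⇒ L
Every other cell has at least one move into one of the L cells above, so it is W.
From (5,5), the L positions reachable in one move are: (3,5), (2,5). Any move reaching one of these is winning.

Move to (3,5).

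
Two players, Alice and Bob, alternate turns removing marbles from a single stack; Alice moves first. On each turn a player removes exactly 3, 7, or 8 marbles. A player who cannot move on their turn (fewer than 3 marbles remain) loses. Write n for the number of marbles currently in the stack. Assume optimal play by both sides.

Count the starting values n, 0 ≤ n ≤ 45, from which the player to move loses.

Build the W/L table. Terminal = L. A non-terminal position is W if it has a move to some L; otherwise it is L.
n=0: no move → L
n=1: no move → L
n=2: no move → L
n=3: can move to 0, which is L ⇒ W
n=4: can move to 1, which is L ⇒ W
n=5: can move to 2, which is L ⇒ W
n=6: the only move is to 3(W), a W ⇒ L
n=7: can move to 0, which is L ⇒ W
n=8: can move to 1, which is L ⇒ W
n=9: can move to 6, which is L ⇒ W
n=10: can move to 2, which is L ⇒ W
n=11: moves to 8(W), 4(W), 3(W); every one is W ⇒ L
n=12: moves to 9(W), 5(W), 4(W); every one is W ⇒ L
n=13: can move to 6, which is L ⇒ W
n=14: can move to 11, which is L ⇒ W
n=15: can move to 12, which is L ⇒ W
n=16: moves to 13(W), 9(W), 8(W); every one is W ⇒ L
n=17: moves to 14(W), 10(W), 9(W); every one is W ⇒ L
n=18: can move to 11, which is L ⇒ W
n=19: can move to 16, which is L ⇒ W
n=20: can move to 17, which is L ⇒ W
n=21: moves to 18(W), 14(W), 13(W); every one is W ⇒ L
n=22: moves to 19(W), 15(W), 14(W); every one is W ⇒ L
n=23: can move to 16, which is L ⇒ W
n=24: can move to 21, which is L ⇒ W
n=25: can move to 22, which is L ⇒ W
n=26: moves to 23(W), 19(W), 18(W); every one is W ⇒ L
n=27: moves to 24(W), 20(W), 19(W); every one is W ⇒ L
n=28: can move to 21, which is L ⇒ W
n=29: can move to 26, which is L ⇒ W
n=30: can move to 27, which is L ⇒ W
n=31: moves to 28(W), 24(W), 23(W); every one is W ⇒ L
n=32: moves to 29(W), 25(W), 24(W); every one is W ⇒ L
n=33: can move to 26, which is L ⇒ W
n=34: can move to 31, which is L ⇒ W
n=35: can move to 32, which is L ⇒ W
n=36: moves to 33(W), 29(W), 28(W); every one is W ⇒ L
n=37: moves to 34(W), 30(W), 29(W); every one is W ⇒ L
n=38: can move to 31, which is L ⇒ W
n=39: can move to 36, which is L ⇒ W
n=40: can move to 37, which is L ⇒ W
n=41: moves to 38(W), 34(W), 33(W); every one is W ⇒ L
n=42: moves to 39(W), 35(W), 34(W); every one is W ⇒ L
n=43: can move to 36, which is L ⇒ W
n=44: can move to 41, which is L ⇒ W
n=45: can move to 42, which is L ⇒ W
L entries with 0 ≤ n ≤ 45: n = 0, 1, 2, 6, 11, 12, 16, 17, 21, 22, 26, 27, 31, 32, 36, 37, 41, 42; that makes 18.

18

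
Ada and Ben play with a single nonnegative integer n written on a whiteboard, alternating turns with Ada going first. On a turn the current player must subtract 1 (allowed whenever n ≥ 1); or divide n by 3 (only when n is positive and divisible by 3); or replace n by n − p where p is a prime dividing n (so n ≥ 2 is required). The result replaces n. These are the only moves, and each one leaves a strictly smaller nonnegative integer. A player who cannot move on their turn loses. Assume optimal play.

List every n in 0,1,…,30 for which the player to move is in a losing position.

0, 4, 8, 14, 18, 22, 25, 27

Use the standard recursion: the mover loses at a terminal position; elsewhere, the mover wins exactly when some move hands the opponent an L position.
n=0: no move → L
n=1: reaches L-position 0 → W
n=2: reaches L-position 0 → W
n=3: reaches L-position 0 → W
n=4: only reaches 2(W), 3(W), all W → L
n=5: reaches L-position 0 → W
n=6: reaches L-position 4 → W
n=7: reaches L-position 0 → W
n=8: only reaches 6(W), 7(W), all W → L
n=9: reaches L-position 8 → W
n=10: reaches L-position 8 → W
n=11: reaches L-position 0 → W
n=12: reaches L-position 4 → W
n=13: reaches L-position 0 → W
n=14: only reaches 7(W), 12(W), 13(W), all W → L
n=15: reaches L-position 14 → W
n=16: reaches L-position 14 → W
n=17: reaches L-position 0 → W
n=18: only reaches 6(W), 15(W), 16(W), 17(W), all W → L
n=19: reaches L-position 0 → W
n=20: reaches L-position 18 → W
n=21: reaches L-position 14 → W
n=22: only reaches 11(W), 20(W), 21(W), all W → L
n=23: reaches L-position 0 → W
n=24: reaches L-position 8 → W
n=25: only reaches 20(W), 24(W), all W → L
n=26: reaches L-position 25 → W
n=27: only reaches 9(W), 24(W), 26(W), all W → L
n=28: reaches L-position 27 → W
n=29: reaches L-position 0 → W
n=30: reaches L-position 25 → W
The losing starting values of n are exactly the entries labelled L in this table (8 of them).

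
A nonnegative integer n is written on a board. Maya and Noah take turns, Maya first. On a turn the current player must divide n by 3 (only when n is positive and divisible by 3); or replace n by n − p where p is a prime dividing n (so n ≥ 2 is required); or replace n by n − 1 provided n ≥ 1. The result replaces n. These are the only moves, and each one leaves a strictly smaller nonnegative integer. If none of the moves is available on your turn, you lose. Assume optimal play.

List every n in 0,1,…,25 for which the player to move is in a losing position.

0, 4, 8, 14, 18, 22, 25

Work bottom-up. With no move the player to move loses. Otherwise the position is W if at least one move leads to an L position for the opponent, and L if every move leads to a W.
n=0: no move → L
n=1: W (go to 0, an L position)
n=2: W (go to 0, an L position)
n=3: W (go to 0, an L position)
n=4: L (options 2(W), 3(W) are all W)
n=5: W (go to 0, an L position)
n=6: W (go to 4, an L position)
n=7: W (go to 0, an L position)
n=8: L (options 6(W), 7(W) are all W)
n=9: W (go to 8, an L position)
n=10: W (go to 8, an L position)
n=11: W (go to 0, an L position)
n=12: W (go to 4, an L position)
n=13: W (go to 0, an L position)
n=14: L (options 7(W), 12(W), 13(W) are all W)
n=15: W (go to 14, an L position)
n=16: W (go to 14, an L position)
n=17: W (go to 0, an L position)
n=18: L (options 6(W), 15(W), 16(W), 17(W) are all W)
n=19: W (go to 0, an L position)
n=20: W (go to 18, an L position)
n=21: W (go to 14, an L position)
n=22: L (options 11(W), 20(W), 21(W) are all W)
n=23: W (go to 0, an L position)
n=24: W (go to 8, an L position)
n=25: L (options 20(W), 24(W) are all W)
Reading off the rows marked L gives the requested list; there are 7 such values of n.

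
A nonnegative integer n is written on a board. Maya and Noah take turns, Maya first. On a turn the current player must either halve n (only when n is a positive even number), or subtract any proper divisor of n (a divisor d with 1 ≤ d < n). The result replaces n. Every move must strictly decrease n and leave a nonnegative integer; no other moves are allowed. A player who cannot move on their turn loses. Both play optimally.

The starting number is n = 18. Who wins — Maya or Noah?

Maya wins.

Classify positions by backward induction: terminal positions (no move available) are L. From any other position, the mover wins iff some move reaches an L.
n=0: no move → L
n=1: no move → L
n=2: can move to 1, which is L ⇒ W
n=3: the only move is to 2(W), a W ⇒ L
n=4: can move to 3, which is L ⇒ W
n=5: the only move is to 4(W), a W ⇒ L
n=6: can move to 3, which is L ⇒ W
n=7: the only move is to 6(W), a W ⇒ L
n=8: can move to 7, which is L ⇒ W
n=9: moves to 6(W), 8(W); every one is W ⇒ L
n=10: can move to 5, which is L ⇒ W
n=11: the only move is to 10(W), a W ⇒ L
n=12: can move to 9, which is L ⇒ W
n=13: the only move is to 12(W), a W ⇒ L
n=14: can move to 7, which is L ⇒ W
n=15: moves to 10(W), 12(W), 14(W); every one is W ⇒ L
n=16: can move to 15, which is L ⇒ W
n=17: the only move is to 16(W), a W ⇒ L
n=18: can move to 9, which is L ⇒ W
The starting position 18 is W: Maya should move to 9, handing over an L position.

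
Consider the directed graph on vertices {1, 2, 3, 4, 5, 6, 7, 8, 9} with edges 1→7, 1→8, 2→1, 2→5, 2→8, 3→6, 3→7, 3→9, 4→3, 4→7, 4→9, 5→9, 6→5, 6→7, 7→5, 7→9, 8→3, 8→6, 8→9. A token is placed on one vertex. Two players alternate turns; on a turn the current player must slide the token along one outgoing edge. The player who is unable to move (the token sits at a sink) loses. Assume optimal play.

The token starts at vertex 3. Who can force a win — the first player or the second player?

The first player wins.

Classify positions by backward induction: terminal positions (no move available) are L. From any other position, the mover wins iff some move reaches an L.
Every edge goes from a vertex to one that appears earlier in the order 9, 5, 7, 6, 3, 8, 4, 1, 2, so processing vertices in that order labels each vertex after all of its successors.
9: no outgoing edge → L
5: can move to 9, which is L ⇒ W
7: can move to 9, which is L ⇒ W
6: moves to 7(W), 5(W); every one is W ⇒ L
3: can move to 6, which is L ⇒ W
8: can move to 6, which is L ⇒ W
4: can move to 9, which is L ⇒ W
1: moves to 8(W), 7(W); every one is W ⇒ L
2: can move to 1, which is L ⇒ W
From 3 the player to move can move to 6, reaching an L position.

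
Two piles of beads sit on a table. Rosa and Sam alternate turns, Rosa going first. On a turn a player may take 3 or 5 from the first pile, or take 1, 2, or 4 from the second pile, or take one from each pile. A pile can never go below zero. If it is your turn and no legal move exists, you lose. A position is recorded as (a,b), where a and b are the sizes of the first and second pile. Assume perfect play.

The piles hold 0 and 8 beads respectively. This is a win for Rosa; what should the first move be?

Positions with no move are L. A position that does have a move is losing for the player to move precisely when every available move leads to a winning position for the opponent. Fill in the labels:
No move ever increases a pile, so every position that can arise here has a ≤ 0 and b ≤ 8; it is enough to label the cells with 0 ≤ a ≤ 0 and 0 ≤ b ≤ 8.
Every move lowers a or b (never raises either), so fill the grid row by row in increasing a, and left to right within a row: each cell's successors are then already labelled.
      b=0  b=1  b=2  b=3  b=4  b=5  b=6  b=7  b=8
a=0:    L    W    W    L    W    W    L    W    W
Cells with no legal move (terminal, hence L): (0,0).
The remaining L cells, each justified by listing all of its moves:
(0,3): only reaches (0,2)(W), (0,1)(W), all W → L
(0,6): only reaches (0,5)(W), (0,4)(W), (0,2)(W), all W → L
Every other cell has at least one move into one of the L cells above, so it is W.
From (0,8), the L positions reachable in one move are: (0,6).

Move to (0,6).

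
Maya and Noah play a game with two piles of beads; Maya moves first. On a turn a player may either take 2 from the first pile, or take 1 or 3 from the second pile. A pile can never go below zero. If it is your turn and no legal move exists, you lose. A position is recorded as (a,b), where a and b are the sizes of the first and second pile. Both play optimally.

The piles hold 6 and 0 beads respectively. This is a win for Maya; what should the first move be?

Move to (4,0).

Compute win/loss labels from the base case upward. A position with no move is L. Any other position is W if it can reach an L in one move, else L.
No move ever increases a pile, so every position that can arise here has a ≤ 6 and b ≤ 0; it is enough to label the cells with 0 ≤ a ≤ 6 and 0 ≤ b ≤ 0.
Every move lowers a or b (never raises either), so fill the grid row by row in increasing a, and left to right within a row: each cell's successors are then already labelled.
      b=0
a=0:    L
a=1:    L
a=2:    W
a=3:    W
a=4:    L
a=5:    L
a=6:    W
Cells with no legal move (terminal, hence L): (0,0), (1,0).
The remaining L cells, each justified by listing all of its moves:
(4,0): the only move is to (2,0)(W), a W ⇒ L
(5,0): the only move is to (3,0)(W), a W ⇒ L
Every other cell has at least one move into one of the L cells above, so it is W.
From (6,0), the L positions reachable in one move are: (4,0).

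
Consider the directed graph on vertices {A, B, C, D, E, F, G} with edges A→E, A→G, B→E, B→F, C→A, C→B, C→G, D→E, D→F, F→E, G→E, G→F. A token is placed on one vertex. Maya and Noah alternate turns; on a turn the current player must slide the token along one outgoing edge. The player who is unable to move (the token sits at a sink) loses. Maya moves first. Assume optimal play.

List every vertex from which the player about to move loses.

C, E

Build the W/L table. Terminal = L. A non-terminal position is W if it has a move to some L; otherwise it is L.
Every edge goes from a vertex to one that appears earlier in the order E, F, B, D, G, A, C, so processing vertices in that order labels each vertex after all of its successors.
E: no outgoing edge → L
F: can move to E, which is L ⇒ W
B: can move to E, which is L ⇒ W
D: can move to E, which is L ⇒ W
G: can move to E, which is L ⇒ W
A: can move to E, which is L ⇒ W
C: moves to A(W), G(W), B(W); every one is W ⇒ L
The losing starting vertices are exactly the entries labelled L in this table (2 of them).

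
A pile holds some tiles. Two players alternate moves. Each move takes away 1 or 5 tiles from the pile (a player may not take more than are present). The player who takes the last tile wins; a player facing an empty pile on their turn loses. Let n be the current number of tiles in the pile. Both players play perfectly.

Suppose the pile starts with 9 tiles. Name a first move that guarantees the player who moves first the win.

Remove 1, leaving 8.

Label each position W (a win for the player to move) or L (a loss). A position with no legal move is L; any other position is W exactly when some move reaches an L, and L when every move reaches a W.
n=0: no move → L
n=1: can move to 0, which is L ⇒ W
n=2: the only move is to 1(W), a W ⇒ L
n=3: can move to 2, which is L ⇒ W
n=4: the only move is to 3(W), a W ⇒ L
n=5: can move to 4, which is L ⇒ W
n=6: moves to 5(W), 1(W); every one is W ⇒ L
n=7: can move to 6, which is L ⇒ W
n=8: moves to 7(W), 3(W); every one is W ⇒ L
n=9: can move to 8, which is L ⇒ W
From 9, the L positions reachable in one move are: 8, 4. Any move reaching one of these is winning.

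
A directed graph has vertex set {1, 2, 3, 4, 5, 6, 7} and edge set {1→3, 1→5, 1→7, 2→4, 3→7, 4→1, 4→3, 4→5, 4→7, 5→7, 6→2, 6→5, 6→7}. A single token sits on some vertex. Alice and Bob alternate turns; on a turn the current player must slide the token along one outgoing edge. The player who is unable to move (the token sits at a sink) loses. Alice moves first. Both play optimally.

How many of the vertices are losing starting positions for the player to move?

2

Use the standard recursion: the mover loses at a terminal position; elsewhere, the mover wins exactly when some move hands the opponent an L position.
Every edge goes from a vertex to one that appears earlier in the order 7, 5, 3, 1, 4, 2, 6, so processing vertices in that order labels each vertex after all of its successors.
7: no outgoing edge → L
5: →7(L), so W
3: →7(L), so W
1: →7(L), so W
4: →7(L), so W
2: →4(W) only, which is W, so L
6: →2(L), so W
The L vertices are 2, 7; that is 2 in all.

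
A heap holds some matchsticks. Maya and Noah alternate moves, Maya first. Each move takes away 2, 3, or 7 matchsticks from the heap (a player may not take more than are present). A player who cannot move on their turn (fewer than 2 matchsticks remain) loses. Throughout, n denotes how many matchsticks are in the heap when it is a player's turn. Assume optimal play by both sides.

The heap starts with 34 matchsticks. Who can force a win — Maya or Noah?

Compute win/loss labels from the base case upward. A position with no move is L. Any other position is W if it can reach an L in one move, else L.
n=0: no move → L
n=1: no move → L
n=2: W (go to 0, an L position)
n=3: W (go to 1, an L position)
n=4: W (go to 1, an L position)
n=5: L (options 3(W), 2(W) are all W)
n=6: L (options 4(W), 3(W) are all W)
n=7: W (go to 5, an L position)
n=8: W (go to 6, an L position)
n=9: W (go to 6, an L position)
n=10: L (options 8(W), 7(W), 3(W) are all W)
n=11: L (options 9(W), 8(W), 4(W) are all W)
n=12: W (go to 10, an L position)
n=13: W (go to 11, an L position)
n=14: W (go to 11, an L position)
n=15: L (options 13(W), 12(W), 8(W) are all W)
n=16: L (options 14(W), 13(W), 9(W) are all W)
n=17: W (go to 15, an L position)
n=18: W (go to 16, an L position)
n=19: W (go to 16, an L position)
n=20: L (options 18(W), 17(W), 13(W) are all W)
n=21: L (options 19(W), 18(W), 14(W) are all W)
n=22: W (go to 20, an L position)
n=23: W (go to 21, an L position)
n=24: W (go to 21, an L position)
n=25: L (options 23(W), 22(W), 18(W) are all W)
n=26: L (options 24(W), 23(W), 19(W) are all W)
n=27: W (go to 25, an L position)
n=28: W (go to 26, an L position)
n=29: W (go to 26, an L position)
n=30: L (options 28(W), 27(W), 23(W) are all W)
n=31: L (options 29(W), 28(W), 24(W) are all W)
n=32: W (go to 30, an L position)
n=33: W (go to 31, an L position)
n=34: W (go to 31, an L position)
From 34 Maya can remove 3, leaving 31, reaching an L position.

Maya wins.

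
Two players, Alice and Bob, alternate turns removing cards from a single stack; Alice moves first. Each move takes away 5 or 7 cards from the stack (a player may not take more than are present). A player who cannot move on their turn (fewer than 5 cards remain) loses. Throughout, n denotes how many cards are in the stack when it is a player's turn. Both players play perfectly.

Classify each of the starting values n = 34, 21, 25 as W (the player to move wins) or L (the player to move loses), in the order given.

Classify positions by backward induction: terminal positions (no move available) are L. From any other position, the mover wins iff some move reaches an L.
n=0: no move → L
n=1: no move → L
n=2: no move → L
n=3: no move → L
n=4: no move → L
n=5: →0(L), so W
n=6: →1(L), so W
n=7: →2(L), so W
n=8: →3(L), so W
n=9: →4(L), so W
n=10: →3(L), so W
n=11: →4(L), so W
n=12: →7(W), 5(W) — all W, so L
n=13: →8(W), 6(W) — all W, so L
n=14: →9(W), 7(W) — all W, so L
n=15: →10(W), 8(W) — all W, so L
n=16: →11(W), 9(W) — all W, so L
n=17: →12(L), so W
n=18: →13(L), so W
n=19: →14(L), so W
n=20: →15(L), so W
n=21: →16(L), so W
n=22: →15(L), so W
n=23: →16(L), so W
n=24: →19(W), 17(W) — all W, so L
n=25: →20(W), 18(W) — all W, so L
n=26: →21(W), 19(W) — all W, so L
n=27: →22(W), 20(W) — all W, so L
n=28: →23(W), 21(W) — all W, so L
n=29: →24(L), so W
n=30: →25(L), so W
n=31: →26(L), so W
n=32: →27(L), so W
n=33: →28(L), so W
n=34: →27(L), so W

34: W, 21: W, 25: L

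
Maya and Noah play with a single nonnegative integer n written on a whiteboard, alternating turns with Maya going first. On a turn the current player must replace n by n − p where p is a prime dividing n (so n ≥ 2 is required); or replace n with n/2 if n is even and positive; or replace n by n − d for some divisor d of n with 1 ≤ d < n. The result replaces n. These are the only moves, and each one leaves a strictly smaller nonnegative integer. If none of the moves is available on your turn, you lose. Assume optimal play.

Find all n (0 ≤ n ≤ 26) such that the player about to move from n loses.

0, 1, 4, 9, 14, 20, 26

Classify positions by backward induction: terminal positions (no move available) are L. From any other position, the mover wins iff some move reaches an L.
n=0: no move → L
n=1: no move → L
n=2: W (go to 0, an L position)
n=3: W (go to 0, an L position)
n=4: L (options 2(W), 3(W) are all W)
n=5: W (go to 0, an L position)
n=6: W (go to 4, an L position)
n=7: W (go to 0, an L position)
n=8: W (go to 4, an L position)
n=9: L (options 6(W), 8(W) are all W)
n=10: W (go to 9, an L position)
n=11: W (go to 0, an L position)
n=12: W (go to 9, an L position)
n=13: W (go to 0, an L position)
n=14: L (options 7(W), 12(W), 13(W) are all W)
n=15: W (go to 14, an L position)
n=16: W (go to 14, an L position)
n=17: W (go to 0, an L position)
n=18: W (go to 9, an L position)
n=19: W (go to 0, an L position)
n=20: L (options 10(W), 15(W), 16(W), 18(W), 19(W) are all W)
n=21: W (go to 14, an L position)
n=22: W (go to 20, an L position)
n=23: W (go to 0, an L position)
n=24: W (go to 20, an L position)
n=25: W (go to 20, an L position)
n=26: L (options 13(W), 24(W), 25(W) are all W)
The losing starting values of n are exactly the entries labelled L in this table (7 of them).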